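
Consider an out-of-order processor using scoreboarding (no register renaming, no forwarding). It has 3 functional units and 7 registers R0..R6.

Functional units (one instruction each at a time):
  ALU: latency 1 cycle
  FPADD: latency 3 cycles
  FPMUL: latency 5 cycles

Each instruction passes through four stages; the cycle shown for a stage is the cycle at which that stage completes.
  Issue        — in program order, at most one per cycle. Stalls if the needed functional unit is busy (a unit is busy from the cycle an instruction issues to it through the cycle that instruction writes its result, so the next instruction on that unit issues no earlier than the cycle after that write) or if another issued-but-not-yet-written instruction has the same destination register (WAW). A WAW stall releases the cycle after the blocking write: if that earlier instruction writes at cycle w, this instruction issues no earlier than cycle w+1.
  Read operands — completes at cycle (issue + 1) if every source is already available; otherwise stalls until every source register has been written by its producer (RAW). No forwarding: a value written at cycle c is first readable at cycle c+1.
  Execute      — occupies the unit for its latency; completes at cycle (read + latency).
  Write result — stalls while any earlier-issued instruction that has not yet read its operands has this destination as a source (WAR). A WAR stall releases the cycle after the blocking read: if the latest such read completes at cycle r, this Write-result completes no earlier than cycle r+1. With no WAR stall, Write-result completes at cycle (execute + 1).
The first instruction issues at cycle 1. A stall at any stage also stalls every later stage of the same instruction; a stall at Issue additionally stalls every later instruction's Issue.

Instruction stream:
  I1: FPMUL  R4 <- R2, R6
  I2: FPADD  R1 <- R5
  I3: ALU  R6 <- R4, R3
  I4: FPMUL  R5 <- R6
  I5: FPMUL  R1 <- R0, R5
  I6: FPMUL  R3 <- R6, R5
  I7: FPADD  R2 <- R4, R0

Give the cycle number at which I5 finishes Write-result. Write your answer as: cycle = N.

cycle = 26

t=1  I1 issues→FPMUL
t=2  I1 reads; I2 issues→FPADD
t=3  I2 reads; I3 issues→ALU
t=6  I2 exec-done
t=7  I1 exec-done; I2 writes R1
t=8  I1 writes R4
t=9  I3 reads; I4 issues→FPMUL
t=10  I3 exec-done
t=11  I3 writes R6
t=12  I4 reads
t=17  I4 exec-done
t=18  I4 writes R5
t=19  I5 issues→FPMUL
t=20  I5 reads
t=25  I5 exec-done
t=26  I5 writes R1
t=27  I6 issues→FPMUL
t=28  I6 reads; I7 issues→FPADD
t=29  I7 reads
t=32  I7 exec-done
t=33  I6 exec-done; I7 writes R2
t=34  I6 writes R3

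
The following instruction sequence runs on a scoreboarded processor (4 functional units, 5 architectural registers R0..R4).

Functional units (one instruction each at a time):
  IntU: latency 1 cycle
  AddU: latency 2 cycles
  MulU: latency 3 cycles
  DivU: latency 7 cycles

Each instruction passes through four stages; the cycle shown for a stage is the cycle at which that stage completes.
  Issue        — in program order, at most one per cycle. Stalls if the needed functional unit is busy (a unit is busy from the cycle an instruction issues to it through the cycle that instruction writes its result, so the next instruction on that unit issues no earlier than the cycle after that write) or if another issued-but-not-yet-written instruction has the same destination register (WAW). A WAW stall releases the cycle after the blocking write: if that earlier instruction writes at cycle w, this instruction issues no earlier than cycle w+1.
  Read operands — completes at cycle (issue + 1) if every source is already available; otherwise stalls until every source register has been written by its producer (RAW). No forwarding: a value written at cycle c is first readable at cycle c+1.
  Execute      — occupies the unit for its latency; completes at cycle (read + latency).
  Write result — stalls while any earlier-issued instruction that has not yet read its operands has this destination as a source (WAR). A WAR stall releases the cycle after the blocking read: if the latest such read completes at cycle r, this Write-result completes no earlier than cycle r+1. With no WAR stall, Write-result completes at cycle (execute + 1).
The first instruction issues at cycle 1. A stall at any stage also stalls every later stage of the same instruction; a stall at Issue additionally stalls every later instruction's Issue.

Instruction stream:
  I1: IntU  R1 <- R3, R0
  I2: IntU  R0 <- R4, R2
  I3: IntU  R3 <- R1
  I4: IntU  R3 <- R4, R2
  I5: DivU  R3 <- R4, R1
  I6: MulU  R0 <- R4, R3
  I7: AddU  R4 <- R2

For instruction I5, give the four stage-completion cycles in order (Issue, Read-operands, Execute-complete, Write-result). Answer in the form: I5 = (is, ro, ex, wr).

c1: I1→IntU
c2: I1 RO
c3: I1 EX
c4: I1 WR R1
c5: I2→IntU
c6: I2 RO
c7: I2 EX
c8: I2 WR R0
c9: I3→IntU
c10: I3 RO
c11: I3 EX
c12: I3 WR R3
c13: I4→IntU
c14: I4 RO
c15: I4 EX
c16: I4 WR R3
c17: I5→DivU
c18: I5 RO, I6→MulU
c19: I7→AddU
c20: I7 RO
c22: I7 EX
c25: I5 EX
c26: I5 WR R3
c27: I6 RO
c28: I7 WR R4
c30: I6 EX
c31: I6 WR R0

I5 = (17, 18, 25, 26)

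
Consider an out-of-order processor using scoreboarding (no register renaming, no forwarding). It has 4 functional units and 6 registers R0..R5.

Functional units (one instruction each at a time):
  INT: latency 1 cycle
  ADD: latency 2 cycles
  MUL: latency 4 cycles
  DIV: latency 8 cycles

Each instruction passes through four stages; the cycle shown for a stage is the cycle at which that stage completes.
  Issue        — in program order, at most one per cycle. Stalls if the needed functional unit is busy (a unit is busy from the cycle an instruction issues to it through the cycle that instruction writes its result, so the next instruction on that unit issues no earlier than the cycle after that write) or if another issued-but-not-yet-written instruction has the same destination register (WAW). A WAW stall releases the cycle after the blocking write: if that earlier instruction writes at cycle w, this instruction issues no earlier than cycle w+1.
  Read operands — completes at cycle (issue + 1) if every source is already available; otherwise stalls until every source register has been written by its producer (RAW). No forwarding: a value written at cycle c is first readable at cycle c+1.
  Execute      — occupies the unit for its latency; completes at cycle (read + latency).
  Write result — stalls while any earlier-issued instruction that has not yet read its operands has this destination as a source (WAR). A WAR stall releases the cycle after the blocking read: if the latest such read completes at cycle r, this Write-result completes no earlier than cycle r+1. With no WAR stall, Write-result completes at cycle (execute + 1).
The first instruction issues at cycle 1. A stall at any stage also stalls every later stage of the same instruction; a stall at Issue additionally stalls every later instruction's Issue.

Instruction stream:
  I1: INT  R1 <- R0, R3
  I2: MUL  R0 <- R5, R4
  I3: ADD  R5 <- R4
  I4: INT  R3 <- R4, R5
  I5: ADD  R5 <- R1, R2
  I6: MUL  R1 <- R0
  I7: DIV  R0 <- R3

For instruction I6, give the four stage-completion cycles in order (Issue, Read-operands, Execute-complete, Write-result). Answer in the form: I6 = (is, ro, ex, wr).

t=1  I1→INT
t=2  I1 RO · I2→MUL
t=3  I1 EX · I2 RO · I3→ADD
t=4  I1 WR R1 · I3 RO
t=5  I4→INT
t=6  I3 EX
t=7  I2 EX · I3 WR R5
t=8  I2 WR R0 · I4 RO · I5→ADD
t=9  I4 EX · I5 RO · I6→MUL
t=10  I4 WR R3 · I6 RO · I7→DIV
t=11  I5 EX · I7 RO
t=12  I5 WR R5
t=14  I6 EX
t=15  I6 WR R1
t=19  I7 EX
t=20  I7 WR R0

I6 = (9, 10, 14, 15)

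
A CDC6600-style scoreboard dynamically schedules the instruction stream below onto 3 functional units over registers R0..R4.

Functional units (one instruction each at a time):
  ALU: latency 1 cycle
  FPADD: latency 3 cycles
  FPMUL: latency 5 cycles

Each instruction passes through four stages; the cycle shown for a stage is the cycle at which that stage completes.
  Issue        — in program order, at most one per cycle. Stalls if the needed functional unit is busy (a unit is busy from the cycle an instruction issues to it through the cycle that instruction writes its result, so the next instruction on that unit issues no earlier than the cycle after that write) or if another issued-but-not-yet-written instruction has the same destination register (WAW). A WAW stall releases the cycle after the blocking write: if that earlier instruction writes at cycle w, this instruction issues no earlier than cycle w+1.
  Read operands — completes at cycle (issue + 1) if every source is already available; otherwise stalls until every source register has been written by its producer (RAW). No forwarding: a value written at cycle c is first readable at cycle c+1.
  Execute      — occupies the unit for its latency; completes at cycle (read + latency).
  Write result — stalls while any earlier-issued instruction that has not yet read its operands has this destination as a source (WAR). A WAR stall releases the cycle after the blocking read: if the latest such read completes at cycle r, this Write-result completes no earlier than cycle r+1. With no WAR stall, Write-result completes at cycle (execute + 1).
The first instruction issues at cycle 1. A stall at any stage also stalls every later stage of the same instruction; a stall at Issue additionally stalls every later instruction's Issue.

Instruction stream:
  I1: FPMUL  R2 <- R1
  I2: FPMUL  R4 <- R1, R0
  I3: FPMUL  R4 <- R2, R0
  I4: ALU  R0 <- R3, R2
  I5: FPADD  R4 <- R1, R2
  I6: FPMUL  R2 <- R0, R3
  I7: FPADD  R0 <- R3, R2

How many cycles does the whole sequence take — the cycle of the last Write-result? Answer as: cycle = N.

cycle = 38

I1: IS=1 RO=2 EX=7 WR=8
I2: IS=9 RO=10 EX=15 WR=16  [struct: FPMUL busy until I1 writes@8]
I3: IS=17 RO=18 EX=23 WR=24  [struct: FPMUL busy until I2 writes@16]
I4: IS=18 RO=19 EX=20 WR=21
I5: IS=25 RO=26 EX=29 WR=30  [WAW R4: wait I3 write@24]
I6: IS=26 RO=27 EX=32 WR=33
I7: IS=31 RO=34 EX=37 WR=38  [struct: FPADD busy until I5 writes@30; RAW R2: wait I6 write@33]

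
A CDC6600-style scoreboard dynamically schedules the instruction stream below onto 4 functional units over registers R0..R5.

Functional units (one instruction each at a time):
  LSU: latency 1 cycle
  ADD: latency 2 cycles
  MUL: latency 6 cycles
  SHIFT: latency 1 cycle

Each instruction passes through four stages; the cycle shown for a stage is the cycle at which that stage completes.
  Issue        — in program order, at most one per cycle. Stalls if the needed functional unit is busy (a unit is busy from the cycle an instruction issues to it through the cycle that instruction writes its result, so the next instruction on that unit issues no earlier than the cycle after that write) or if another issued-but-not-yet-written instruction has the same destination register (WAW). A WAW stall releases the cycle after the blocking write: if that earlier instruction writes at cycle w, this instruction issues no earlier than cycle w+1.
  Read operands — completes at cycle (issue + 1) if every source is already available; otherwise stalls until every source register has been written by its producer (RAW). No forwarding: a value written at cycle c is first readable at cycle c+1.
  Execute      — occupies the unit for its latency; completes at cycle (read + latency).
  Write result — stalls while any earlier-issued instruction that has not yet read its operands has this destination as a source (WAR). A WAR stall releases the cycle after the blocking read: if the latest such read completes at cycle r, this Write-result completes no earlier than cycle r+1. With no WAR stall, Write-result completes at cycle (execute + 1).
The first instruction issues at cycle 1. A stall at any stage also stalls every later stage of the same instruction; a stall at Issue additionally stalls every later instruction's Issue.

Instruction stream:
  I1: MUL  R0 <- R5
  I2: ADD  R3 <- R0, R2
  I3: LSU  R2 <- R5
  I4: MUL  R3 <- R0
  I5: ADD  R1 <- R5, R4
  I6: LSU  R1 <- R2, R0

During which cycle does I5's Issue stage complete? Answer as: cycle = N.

cycle 1: issue I1 (MUL)
cycle 2: I1 read-ops · issue I2 (ADD)
cycle 3: issue I3 (LSU)
cycle 4: I3 read-ops
cycle 5: I3 finished on LSU
cycle 8: I1 finished on MUL
cycle 9: I1→R0
cycle 10: I2 read-ops
cycle 11: I3→R2
cycle 12: I2 finished on ADD
cycle 13: I2→R3
cycle 14: issue I4 (MUL)
cycle 15: I4 read-ops · issue I5 (ADD)
cycle 16: I5 read-ops
cycle 18: I5 finished on ADD
cycle 19: I5→R1
cycle 20: issue I6 (LSU)
cycle 21: I4 finished on MUL · I6 read-ops
cycle 22: I4→R3 · I6 finished on LSU
cycle 23: I6→R1

cycle = 15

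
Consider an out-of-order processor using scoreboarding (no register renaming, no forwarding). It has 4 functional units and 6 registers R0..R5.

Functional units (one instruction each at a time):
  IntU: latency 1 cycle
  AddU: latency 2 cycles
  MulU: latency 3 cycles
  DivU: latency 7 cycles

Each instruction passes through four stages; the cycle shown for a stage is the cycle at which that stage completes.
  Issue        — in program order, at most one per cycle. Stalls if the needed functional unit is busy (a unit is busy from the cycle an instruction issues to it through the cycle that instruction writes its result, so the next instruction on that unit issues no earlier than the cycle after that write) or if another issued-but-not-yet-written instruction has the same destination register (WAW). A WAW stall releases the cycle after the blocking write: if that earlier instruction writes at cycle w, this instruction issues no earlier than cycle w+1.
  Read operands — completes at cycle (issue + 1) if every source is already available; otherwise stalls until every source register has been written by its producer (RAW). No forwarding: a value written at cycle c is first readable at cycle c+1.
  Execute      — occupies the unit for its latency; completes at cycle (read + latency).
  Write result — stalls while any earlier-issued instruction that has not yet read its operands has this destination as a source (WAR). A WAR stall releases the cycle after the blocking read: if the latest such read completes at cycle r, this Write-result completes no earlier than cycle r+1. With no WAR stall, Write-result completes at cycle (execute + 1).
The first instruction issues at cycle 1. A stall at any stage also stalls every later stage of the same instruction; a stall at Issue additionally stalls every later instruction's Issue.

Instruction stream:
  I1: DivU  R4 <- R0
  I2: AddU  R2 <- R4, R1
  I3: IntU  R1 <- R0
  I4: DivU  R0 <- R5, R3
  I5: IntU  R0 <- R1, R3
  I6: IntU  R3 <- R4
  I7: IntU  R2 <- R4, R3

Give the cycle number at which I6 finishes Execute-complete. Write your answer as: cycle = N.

cycle 1: I1 dispatched to DivU
cycle 2: I1 operands ready, I2 dispatched to AddU
cycle 3: I3 dispatched to IntU
cycle 4: I3 operands ready
cycle 5: I3 complete
cycle 9: I1 complete
cycle 10: R4←I1
cycle 11: I2 operands ready, I4 dispatched to DivU
cycle 12: R1←I3, I4 operands ready
cycle 13: I2 complete
cycle 14: R2←I2
cycle 19: I4 complete
cycle 20: R0←I4
cycle 21: I5 dispatched to IntU
cycle 22: I5 operands ready
cycle 23: I5 complete
cycle 24: R0←I5
cycle 25: I6 dispatched to IntU
cycle 26: I6 operands ready
cycle 27: I6 complete
cycle 28: R3←I6
cycle 29: I7 dispatched to IntU
cycle 30: I7 operands ready
cycle 31: I7 complete
cycle 32: R2←I7

cycle = 27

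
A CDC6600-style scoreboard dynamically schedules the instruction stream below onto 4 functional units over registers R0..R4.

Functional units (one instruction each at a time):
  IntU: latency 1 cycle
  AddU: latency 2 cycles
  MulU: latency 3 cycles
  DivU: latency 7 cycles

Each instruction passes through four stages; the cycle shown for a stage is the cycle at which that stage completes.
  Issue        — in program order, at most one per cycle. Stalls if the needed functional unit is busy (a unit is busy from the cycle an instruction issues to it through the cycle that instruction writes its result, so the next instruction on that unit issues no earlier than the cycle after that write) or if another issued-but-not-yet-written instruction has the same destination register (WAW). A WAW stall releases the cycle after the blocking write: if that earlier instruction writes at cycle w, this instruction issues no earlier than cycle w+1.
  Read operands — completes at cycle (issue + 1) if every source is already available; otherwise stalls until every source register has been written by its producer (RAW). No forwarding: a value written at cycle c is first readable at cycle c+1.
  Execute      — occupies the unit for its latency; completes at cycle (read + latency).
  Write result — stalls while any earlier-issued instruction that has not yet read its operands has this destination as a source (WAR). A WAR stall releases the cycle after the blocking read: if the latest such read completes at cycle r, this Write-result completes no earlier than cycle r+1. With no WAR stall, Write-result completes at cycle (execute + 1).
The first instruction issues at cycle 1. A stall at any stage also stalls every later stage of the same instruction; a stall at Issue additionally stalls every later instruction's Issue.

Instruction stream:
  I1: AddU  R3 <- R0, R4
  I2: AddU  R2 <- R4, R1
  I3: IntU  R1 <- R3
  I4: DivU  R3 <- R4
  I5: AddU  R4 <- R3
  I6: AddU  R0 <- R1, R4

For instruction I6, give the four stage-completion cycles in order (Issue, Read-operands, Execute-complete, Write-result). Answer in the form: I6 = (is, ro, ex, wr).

c1: I1 issues→AddU
c2: I1 reads
c4: I1 exec-done
c5: I1 writes R3
c6: I2 issues→AddU
c7: I2 reads; I3 issues→IntU
c8: I3 reads; I4 issues→DivU
c9: I2 exec-done; I3 exec-done; I4 reads
c10: I2 writes R2; I3 writes R1
c11: I5 issues→AddU
c16: I4 exec-done
c17: I4 writes R3
c18: I5 reads
c20: I5 exec-done
c21: I5 writes R4
c22: I6 issues→AddU
c23: I6 reads
c25: I6 exec-done
c26: I6 writes R0

I6 = (22, 23, 25, 26)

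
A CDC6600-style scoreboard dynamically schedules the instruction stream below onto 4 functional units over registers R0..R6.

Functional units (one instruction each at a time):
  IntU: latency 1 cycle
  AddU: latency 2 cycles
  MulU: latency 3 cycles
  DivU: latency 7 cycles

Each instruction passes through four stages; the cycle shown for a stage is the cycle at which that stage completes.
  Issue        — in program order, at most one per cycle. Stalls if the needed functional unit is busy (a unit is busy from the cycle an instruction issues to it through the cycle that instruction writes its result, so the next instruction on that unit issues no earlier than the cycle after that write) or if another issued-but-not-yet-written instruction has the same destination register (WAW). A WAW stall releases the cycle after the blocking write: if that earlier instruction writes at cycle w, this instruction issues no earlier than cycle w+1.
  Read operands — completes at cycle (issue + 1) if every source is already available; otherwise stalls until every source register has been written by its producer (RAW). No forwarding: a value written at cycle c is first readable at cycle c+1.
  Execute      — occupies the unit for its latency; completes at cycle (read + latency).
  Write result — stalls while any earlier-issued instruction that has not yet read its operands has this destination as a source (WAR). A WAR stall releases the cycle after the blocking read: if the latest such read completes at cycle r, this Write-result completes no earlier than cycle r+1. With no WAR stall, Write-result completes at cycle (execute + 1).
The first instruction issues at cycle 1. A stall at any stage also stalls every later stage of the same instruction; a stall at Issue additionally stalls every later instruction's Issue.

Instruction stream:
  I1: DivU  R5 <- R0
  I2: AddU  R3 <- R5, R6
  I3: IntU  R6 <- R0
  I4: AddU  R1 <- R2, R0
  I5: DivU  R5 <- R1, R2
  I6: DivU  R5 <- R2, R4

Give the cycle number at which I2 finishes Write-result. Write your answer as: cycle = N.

cycle = 14

  I1 | 1 | 2 | 9 | 10
  I2 | 2 | 11 | 13 | 14   RAW R5: wait I1 write@10
  I3 | 3 | 4 | 5 | 12   WAR R6: wait I2 read@11
  I4 | 15 | 16 | 18 | 19   struct: AddU busy until I2 writes@14
  I5 | 16 | 20 | 27 | 28   RAW R1: wait I4 write@19
  I6 | 29 | 30 | 37 | 38   struct: DivU busy until I5 writes@28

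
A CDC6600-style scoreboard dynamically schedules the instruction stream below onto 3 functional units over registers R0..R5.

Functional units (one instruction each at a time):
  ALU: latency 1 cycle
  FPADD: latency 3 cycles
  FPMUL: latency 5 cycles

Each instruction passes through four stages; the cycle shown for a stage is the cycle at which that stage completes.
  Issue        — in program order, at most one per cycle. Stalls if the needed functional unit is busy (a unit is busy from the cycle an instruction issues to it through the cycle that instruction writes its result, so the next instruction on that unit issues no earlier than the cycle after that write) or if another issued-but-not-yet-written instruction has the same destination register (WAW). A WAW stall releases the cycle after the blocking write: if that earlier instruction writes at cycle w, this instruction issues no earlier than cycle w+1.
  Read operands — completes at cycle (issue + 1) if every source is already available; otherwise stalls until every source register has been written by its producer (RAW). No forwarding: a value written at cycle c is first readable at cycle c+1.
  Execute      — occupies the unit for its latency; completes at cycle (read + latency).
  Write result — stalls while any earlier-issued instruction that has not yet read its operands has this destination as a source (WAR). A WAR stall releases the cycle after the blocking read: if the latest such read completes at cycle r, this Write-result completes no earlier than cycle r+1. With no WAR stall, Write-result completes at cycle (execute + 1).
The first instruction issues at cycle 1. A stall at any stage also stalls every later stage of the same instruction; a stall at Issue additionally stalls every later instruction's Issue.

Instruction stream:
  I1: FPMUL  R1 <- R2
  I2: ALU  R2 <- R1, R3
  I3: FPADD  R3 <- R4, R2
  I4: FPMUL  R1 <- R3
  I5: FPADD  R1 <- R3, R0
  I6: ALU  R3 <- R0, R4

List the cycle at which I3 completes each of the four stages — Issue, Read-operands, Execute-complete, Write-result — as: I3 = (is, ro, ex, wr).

I3 = (3, 12, 15, 16)

[I1] 1/2/7/8
[I2] 2/9/10/11  (RAW R1: wait I1 write@8)
[I3] 3/12/15/16  (RAW R2: wait I2 write@11)
[I4] 9/17/22/23  (struct: FPMUL busy until I1 writes@8; RAW R3: wait I3 write@16)
[I5] 24/25/28/29  (WAW R1: wait I4 write@23)
[I6] 25/26/27/28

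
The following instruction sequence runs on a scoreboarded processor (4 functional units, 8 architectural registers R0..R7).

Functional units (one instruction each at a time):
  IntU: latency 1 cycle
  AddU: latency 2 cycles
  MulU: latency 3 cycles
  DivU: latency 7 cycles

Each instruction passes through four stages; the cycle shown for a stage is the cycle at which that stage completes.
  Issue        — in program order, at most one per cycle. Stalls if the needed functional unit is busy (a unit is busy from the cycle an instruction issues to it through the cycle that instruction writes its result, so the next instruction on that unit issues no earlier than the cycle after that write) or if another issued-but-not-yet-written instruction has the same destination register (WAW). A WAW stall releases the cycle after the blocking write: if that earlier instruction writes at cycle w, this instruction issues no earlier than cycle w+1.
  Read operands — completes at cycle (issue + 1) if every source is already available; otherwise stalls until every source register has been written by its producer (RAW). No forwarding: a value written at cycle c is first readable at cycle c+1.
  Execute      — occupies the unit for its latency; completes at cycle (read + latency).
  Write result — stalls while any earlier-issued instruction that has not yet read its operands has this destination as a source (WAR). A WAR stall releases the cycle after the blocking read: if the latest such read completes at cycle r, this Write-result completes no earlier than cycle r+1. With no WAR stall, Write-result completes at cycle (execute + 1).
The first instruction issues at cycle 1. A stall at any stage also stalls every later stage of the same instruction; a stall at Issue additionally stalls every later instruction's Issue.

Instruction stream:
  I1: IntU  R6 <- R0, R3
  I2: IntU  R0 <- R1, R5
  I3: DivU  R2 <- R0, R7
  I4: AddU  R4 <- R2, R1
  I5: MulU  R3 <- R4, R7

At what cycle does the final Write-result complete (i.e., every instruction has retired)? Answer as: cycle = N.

[1] issue I1 (IntU)
[2] I1 read-ops
[3] I1 finished on IntU
[4] I1→R6
[5] issue I2 (IntU)
[6] I2 read-ops, issue I3 (DivU)
[7] I2 finished on IntU, issue I4 (AddU)
[8] I2→R0, issue I5 (MulU)
[9] I3 read-ops
[16] I3 finished on DivU
[17] I3→R2
[18] I4 read-ops
[20] I4 finished on AddU
[21] I4→R4
[22] I5 read-ops
[25] I5 finished on MulU
[26] I5→R3

cycle = 26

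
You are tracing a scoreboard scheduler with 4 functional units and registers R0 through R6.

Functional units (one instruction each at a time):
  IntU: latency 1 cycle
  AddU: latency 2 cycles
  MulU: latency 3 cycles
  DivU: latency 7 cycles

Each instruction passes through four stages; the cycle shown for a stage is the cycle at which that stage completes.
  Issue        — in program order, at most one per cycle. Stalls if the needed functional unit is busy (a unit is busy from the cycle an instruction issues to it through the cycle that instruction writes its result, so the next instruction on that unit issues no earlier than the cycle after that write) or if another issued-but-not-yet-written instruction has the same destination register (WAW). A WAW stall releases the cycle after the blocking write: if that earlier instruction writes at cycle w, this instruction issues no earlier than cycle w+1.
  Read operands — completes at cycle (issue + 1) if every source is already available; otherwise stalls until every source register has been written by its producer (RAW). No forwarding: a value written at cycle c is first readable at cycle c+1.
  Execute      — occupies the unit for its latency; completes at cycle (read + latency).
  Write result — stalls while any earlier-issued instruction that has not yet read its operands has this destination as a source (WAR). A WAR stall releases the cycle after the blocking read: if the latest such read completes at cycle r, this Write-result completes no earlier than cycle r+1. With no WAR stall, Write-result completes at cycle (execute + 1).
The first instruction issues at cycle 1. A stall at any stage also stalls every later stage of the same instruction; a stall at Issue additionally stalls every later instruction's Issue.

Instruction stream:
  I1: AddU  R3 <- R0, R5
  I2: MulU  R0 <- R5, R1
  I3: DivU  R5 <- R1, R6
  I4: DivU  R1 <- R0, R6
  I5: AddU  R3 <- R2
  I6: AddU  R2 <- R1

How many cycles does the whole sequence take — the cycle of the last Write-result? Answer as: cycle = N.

I1: IS=1 RO=2 EX=4 WR=5
I2: IS=2 RO=3 EX=6 WR=7
I3: IS=3 RO=4 EX=11 WR=12
I4: IS=13 RO=14 EX=21 WR=22  [struct: DivU busy until I3 writes@12]
I5: IS=14 RO=15 EX=17 WR=18
I6: IS=19 RO=23 EX=25 WR=26  [struct: AddU busy until I5 writes@18; RAW R1: wait I4 write@22]

cycle = 26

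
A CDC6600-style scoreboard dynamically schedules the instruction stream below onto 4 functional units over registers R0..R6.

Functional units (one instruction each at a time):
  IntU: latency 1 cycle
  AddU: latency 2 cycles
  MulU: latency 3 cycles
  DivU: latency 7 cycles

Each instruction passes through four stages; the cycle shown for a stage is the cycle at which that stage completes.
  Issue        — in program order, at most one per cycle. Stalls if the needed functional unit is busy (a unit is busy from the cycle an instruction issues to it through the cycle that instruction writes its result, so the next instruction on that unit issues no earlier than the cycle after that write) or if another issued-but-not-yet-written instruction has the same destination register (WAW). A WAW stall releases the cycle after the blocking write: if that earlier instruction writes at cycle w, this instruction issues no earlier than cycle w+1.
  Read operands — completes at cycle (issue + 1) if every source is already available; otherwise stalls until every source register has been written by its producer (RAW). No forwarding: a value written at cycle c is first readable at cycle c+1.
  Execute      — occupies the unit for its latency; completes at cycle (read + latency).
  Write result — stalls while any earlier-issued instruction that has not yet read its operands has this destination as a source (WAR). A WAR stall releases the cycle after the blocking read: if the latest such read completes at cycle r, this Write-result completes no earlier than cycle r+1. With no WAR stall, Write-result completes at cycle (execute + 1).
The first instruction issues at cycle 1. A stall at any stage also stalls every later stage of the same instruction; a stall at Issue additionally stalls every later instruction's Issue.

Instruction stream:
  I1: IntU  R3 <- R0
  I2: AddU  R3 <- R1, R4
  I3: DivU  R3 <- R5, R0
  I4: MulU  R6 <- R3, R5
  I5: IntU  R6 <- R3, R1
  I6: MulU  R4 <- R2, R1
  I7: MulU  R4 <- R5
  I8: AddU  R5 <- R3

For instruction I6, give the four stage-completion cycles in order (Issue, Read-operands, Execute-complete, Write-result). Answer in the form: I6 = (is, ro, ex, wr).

t=1  issue I1 (IntU)
t=2  I1 read-ops
t=3  I1 finished on IntU
t=4  I1→R3
t=5  issue I2 (AddU)
t=6  I2 read-ops
t=8  I2 finished on AddU
t=9  I2→R3
t=10  issue I3 (DivU)
t=11  I3 read-ops; issue I4 (MulU)
t=18  I3 finished on DivU
t=19  I3→R3
t=20  I4 read-ops
t=23  I4 finished on MulU
t=24  I4→R6
t=25  issue I5 (IntU)
t=26  I5 read-ops; issue I6 (MulU)
t=27  I5 finished on IntU; I6 read-ops
t=28  I5→R6
t=30  I6 finished on MulU
t=31  I6→R4
t=32  issue I7 (MulU)
t=33  I7 read-ops; issue I8 (AddU)
t=34  I8 read-ops
t=36  I7 finished on MulU; I8 finished on AddU
t=37  I7→R4; I8→R5

I6 = (26, 27, 30, 31)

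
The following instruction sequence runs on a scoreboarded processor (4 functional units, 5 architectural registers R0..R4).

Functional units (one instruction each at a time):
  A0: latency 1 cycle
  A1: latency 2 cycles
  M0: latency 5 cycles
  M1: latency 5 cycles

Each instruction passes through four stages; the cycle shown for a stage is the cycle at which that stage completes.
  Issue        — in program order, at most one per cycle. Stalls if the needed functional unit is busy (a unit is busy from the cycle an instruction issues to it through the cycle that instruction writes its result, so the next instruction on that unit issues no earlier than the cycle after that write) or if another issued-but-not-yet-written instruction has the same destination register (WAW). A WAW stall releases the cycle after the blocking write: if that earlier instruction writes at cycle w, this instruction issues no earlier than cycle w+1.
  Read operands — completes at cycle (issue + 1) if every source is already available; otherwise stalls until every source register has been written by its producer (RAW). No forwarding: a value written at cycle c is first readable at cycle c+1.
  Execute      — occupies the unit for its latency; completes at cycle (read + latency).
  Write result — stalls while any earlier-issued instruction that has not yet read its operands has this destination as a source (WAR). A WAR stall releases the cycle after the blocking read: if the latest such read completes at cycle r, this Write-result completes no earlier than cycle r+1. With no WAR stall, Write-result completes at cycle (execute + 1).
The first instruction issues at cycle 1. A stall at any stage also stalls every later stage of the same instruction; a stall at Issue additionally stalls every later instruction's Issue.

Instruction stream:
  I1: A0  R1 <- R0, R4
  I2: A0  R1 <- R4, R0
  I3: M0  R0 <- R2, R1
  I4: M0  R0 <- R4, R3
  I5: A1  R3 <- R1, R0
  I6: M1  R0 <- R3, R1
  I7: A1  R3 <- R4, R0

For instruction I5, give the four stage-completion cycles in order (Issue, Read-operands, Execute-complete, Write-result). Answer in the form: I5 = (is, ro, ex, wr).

I5 = (17, 24, 26, 27)

[I1] 1/2/3/4
[I2] 5/6/7/8  (struct: A0 busy until I1 writes@4)
[I3] 6/9/14/15  (RAW R1: wait I2 write@8)
[I4] 16/17/22/23  (struct: M0 busy until I3 writes@15)
[I5] 17/24/26/27  (RAW R0: wait I4 write@23)
[I6] 24/28/33/34  (WAW R0: wait I4 write@23; RAW R3: wait I5 write@27)
[I7] 28/35/37/38  (struct: A1 busy until I5 writes@27; RAW R0: wait I6 write@34)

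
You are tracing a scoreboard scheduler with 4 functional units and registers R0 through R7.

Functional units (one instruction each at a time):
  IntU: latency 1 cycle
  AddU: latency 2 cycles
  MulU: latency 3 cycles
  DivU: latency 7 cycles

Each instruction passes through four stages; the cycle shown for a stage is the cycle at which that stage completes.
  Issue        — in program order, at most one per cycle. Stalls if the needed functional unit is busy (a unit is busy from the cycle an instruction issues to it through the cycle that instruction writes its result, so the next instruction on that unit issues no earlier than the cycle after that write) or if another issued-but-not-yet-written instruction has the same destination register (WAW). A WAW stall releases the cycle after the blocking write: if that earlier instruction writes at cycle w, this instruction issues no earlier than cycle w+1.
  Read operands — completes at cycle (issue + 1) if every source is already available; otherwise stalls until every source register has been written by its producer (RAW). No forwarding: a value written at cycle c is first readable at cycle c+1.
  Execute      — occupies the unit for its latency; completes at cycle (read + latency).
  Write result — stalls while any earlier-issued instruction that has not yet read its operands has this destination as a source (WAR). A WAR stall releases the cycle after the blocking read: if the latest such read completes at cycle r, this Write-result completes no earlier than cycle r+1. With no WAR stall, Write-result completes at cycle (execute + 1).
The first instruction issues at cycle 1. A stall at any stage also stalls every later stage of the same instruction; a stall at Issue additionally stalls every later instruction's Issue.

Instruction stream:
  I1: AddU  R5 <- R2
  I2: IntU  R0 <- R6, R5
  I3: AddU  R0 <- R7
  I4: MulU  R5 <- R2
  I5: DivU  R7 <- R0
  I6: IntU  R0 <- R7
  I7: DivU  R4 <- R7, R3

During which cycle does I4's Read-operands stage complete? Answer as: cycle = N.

cycle 1: issue I1 (AddU)
cycle 2: I1 read-ops | issue I2 (IntU)
cycle 4: I1 finished on AddU
cycle 5: I1→R5
cycle 6: I2 read-ops
cycle 7: I2 finished on IntU
cycle 8: I2→R0
cycle 9: issue I3 (AddU)
cycle 10: I3 read-ops | issue I4 (MulU)
cycle 11: I4 read-ops | issue I5 (DivU)
cycle 12: I3 finished on AddU
cycle 13: I3→R0
cycle 14: I4 finished on MulU | I5 read-ops | issue I6 (IntU)
cycle 15: I4→R5
cycle 21: I5 finished on DivU
cycle 22: I5→R7
cycle 23: I6 read-ops | issue I7 (DivU)
cycle 24: I6 finished on IntU | I7 read-ops
cycle 25: I6→R0
cycle 31: I7 finished on DivU
cycle 32: I7→R4

cycle = 11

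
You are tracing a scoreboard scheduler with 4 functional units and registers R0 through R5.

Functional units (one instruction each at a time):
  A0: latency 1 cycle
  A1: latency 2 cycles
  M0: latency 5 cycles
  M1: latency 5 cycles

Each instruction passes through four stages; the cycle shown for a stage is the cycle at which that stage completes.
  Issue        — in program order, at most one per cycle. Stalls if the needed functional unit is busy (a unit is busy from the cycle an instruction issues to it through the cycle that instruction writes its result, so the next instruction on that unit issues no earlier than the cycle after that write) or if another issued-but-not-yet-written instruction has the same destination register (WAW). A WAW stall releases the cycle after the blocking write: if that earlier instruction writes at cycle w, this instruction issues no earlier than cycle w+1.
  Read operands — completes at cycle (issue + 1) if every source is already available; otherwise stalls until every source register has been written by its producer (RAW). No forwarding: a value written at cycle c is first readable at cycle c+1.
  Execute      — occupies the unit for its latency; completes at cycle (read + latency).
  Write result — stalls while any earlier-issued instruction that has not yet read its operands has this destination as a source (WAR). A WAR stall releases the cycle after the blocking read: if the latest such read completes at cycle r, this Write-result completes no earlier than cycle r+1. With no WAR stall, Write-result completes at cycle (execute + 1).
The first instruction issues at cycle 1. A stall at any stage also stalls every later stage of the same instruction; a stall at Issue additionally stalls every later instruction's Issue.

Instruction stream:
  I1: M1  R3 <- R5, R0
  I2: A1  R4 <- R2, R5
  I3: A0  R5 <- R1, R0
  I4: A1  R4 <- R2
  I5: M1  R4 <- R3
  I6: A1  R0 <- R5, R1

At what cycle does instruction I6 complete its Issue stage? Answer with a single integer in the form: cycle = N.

1) issue 1, read 2, done 7, write 8
2) issue 2, read 3, done 5, write 6
3) issue 3, read 4, done 5, write 6
4) issue 7, read 8, done 10, write 11  <struct: A1 busy until I2 writes@6>
5) issue 12, read 13, done 18, write 19  <WAW R4: wait I4 write@11>
6) issue 13, read 14, done 16, write 17

cycle = 13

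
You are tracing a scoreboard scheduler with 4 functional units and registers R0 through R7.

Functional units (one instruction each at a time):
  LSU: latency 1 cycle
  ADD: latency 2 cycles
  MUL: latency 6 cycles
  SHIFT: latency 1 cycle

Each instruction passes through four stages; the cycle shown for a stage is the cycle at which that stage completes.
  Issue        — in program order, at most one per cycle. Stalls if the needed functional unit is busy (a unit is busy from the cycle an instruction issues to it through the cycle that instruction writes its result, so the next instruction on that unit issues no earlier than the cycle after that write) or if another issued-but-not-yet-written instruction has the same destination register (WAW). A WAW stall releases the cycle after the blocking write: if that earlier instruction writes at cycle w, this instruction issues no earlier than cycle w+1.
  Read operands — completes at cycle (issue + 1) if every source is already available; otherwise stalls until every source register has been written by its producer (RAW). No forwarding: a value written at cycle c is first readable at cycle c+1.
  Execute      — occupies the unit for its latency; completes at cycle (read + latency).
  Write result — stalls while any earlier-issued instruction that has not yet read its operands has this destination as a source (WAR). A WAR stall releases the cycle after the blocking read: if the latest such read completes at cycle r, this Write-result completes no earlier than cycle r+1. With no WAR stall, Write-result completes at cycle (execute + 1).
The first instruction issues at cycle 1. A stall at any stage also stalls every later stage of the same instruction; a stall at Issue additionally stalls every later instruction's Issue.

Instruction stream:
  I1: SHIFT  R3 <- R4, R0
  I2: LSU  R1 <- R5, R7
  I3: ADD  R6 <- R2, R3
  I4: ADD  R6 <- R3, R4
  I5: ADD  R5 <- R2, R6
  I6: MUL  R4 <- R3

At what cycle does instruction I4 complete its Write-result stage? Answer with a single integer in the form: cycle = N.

cycle = 13

[1] issue I1 (SHIFT)
[2] I1 read-ops | issue I2 (LSU)
[3] I1 finished on SHIFT | I2 read-ops | issue I3 (ADD)
[4] I1→R3 | I2 finished on LSU
[5] I2→R1 | I3 read-ops
[7] I3 finished on ADD
[8] I3→R6
[9] issue I4 (ADD)
[10] I4 read-ops
[12] I4 finished on ADD
[13] I4→R6
[14] issue I5 (ADD)
[15] I5 read-ops | issue I6 (MUL)
[16] I6 read-ops
[17] I5 finished on ADD
[18] I5→R5
[22] I6 finished on MUL
[23] I6→R4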